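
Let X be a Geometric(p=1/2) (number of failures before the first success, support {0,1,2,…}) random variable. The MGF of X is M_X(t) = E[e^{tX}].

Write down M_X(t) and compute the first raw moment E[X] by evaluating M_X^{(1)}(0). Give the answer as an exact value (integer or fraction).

M_X(t) = 1/(2*(1 - e^(t)/2))
M^(1)(t) = e^(t)/(e^(2*t) - 4*e^(t) + 4)

E[X] = M^(1)(0) = 1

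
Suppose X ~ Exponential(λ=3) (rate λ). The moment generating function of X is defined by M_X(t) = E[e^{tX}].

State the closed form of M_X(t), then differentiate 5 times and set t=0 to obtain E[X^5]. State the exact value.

M_X(t) = 3/(3 - t)
M^(5)(t) = 360/(t^6 - 18*t^5 + 135*t^4 - 540*t^3 + 1215*t^2 - 1458*t + 729)

E[X^5] = M^(5)(0) = 40/81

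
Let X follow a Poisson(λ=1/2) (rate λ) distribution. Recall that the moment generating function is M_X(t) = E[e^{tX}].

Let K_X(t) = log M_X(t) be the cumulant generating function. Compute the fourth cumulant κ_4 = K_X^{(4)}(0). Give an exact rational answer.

κ_4 = D^4[K](0) = 1/2

M_X(t) = e^(e^(t)/2 - 1/2)
K_X(t) = log M_X(t) = e^(t)/2 - 1/2
D^4[K](t) = e^(t)/2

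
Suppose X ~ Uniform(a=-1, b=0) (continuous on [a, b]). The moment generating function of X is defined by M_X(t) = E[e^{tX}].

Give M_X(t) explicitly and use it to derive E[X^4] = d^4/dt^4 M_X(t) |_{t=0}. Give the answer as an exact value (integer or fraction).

E[X^4] = D^4[M](0) = 1/5

M_X(t) = (1 - e^(-t))/t
D^4[M](t) = (-t^4 - 4*t^3 - 12*t^2 - 24*t + 24*e^(t) - 24)*e^(-t)/t^5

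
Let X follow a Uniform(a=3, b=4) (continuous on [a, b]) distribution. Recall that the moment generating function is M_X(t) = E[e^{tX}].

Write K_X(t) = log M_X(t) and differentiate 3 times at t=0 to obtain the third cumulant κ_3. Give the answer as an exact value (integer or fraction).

M_X(t) = (e^(4*t) - e^(3*t))/t
K_X(t) = log M_X(t) = -log(t) + log(e^(4*t) - e^(3*t))
D^3[K](t) = (t^3*e^(2*t) + t^3*e^(t) - 2*e^(3*t) + 6*e^(2*t) - 6*e^(t) + 2)/(t^3*e^(3*t) - 3*t^3*e^(2*t) + 3*t^3*e^(t) - t^3)

κ_3 = D^3[K](0) = 0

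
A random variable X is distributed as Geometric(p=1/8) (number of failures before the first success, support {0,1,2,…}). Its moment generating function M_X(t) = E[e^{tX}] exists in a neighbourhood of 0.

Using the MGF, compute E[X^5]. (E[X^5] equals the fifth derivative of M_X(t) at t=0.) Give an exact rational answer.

M_X(t) = 1/(8*(1 - 7*e^(t)/8))

E[X^5] = D^5[M](0) = 2646007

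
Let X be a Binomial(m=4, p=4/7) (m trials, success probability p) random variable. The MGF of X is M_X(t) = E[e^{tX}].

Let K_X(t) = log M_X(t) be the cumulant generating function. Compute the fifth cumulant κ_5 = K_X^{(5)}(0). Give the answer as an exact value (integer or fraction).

M_X(t) = (4*e^(t)/7 + 3/7)^4
K_X(t) = log M_X(t) = 4*log(4*e^(t)/7 + 3/7)
K′(t) = 16*e^(t)/(4*e^(t) + 3)
K′′(t) = 48*e^(t)/(16*e^(2*t) + 24*e^(t) + 9)
K′′′(t) = (-192*e^(2*t) + 144*e^(t))/(64*e^(3*t) + 144*e^(2*t) + 108*e^(t) + 27)
K′′′′(t) = (768*e^(3*t) - 2304*e^(2*t) + 432*e^(t))/(256*e^(4*t) + 768*e^(3*t) + 864*e^(2*t) + 432*e^(t) + 81)
K′′′′′(t) = (-3072*e^(4*t) + 25344*e^(3*t) - 19008*e^(2*t) + 1296*e^(t))/(1024*e^(5*t) + 3840*e^(4*t) + 5760*e^(3*t) + 4320*e^(2*t) + 1620*e^(t) + 243)

κ_5 = K′′′′′(0) = 4560/16807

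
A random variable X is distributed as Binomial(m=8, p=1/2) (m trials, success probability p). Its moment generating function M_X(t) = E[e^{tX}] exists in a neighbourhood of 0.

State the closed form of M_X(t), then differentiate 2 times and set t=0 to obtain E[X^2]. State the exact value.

E[X^2] = D^2[M](0) = 18

M_X(t) = (e^(t)/2 + 1/2)^8
D^2[M](t) = e^(8*t)/4 + 49*e^(7*t)/32 + 63*e^(6*t)/16 + 175*e^(5*t)/32 + 35*e^(4*t)/8 + 63*e^(3*t)/32 + 7*e^(2*t)/16 + e^(t)/32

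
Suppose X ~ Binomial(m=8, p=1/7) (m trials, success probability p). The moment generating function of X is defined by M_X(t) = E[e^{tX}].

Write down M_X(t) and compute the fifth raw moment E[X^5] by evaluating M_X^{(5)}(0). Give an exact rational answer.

E[X^5] = d^5M/dt^5 |_{t=0} = 120464/2401

M_X(t) = (e^(t)/7 + 6/7)^8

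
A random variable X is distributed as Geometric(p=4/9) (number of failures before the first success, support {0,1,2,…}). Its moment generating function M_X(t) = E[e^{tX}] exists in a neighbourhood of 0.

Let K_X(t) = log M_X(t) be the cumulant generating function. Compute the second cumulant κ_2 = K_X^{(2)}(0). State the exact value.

M_X(t) = 4/(9*(1 - 5*e^(t)/9))
K_X(t) = log M_X(t) = -log(1 - 5*e^(t)/9) - 2*log(3) + 2*log(2)
D^2[K](t) = 45*e^(t)/(25*e^(2*t) - 90*e^(t) + 81)

κ_2 = D^2[K](0) = 45/16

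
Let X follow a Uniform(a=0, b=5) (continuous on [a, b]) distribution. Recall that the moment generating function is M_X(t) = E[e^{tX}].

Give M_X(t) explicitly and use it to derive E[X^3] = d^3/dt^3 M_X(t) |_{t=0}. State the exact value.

E[X^3] = D^3[M](0) = 125/4

M_X(t) = (e^(5*t) - 1)/(5*t)
D^3[M](t) = (125*t^3*e^(5*t) - 75*t^2*e^(5*t) + 30*t*e^(5*t) - 6*e^(5*t) + 6)/(5*t^4)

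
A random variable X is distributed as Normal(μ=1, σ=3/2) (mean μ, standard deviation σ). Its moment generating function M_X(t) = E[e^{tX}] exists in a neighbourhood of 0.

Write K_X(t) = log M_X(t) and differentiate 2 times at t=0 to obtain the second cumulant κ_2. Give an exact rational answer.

M_X(t) = e^(9*t^2/8 + t)
K_X(t) = log M_X(t) = 9*t^2/8 + t
K′(t) = 9*t/4 + 1
K′′(t) = 9/4

κ_2 = K′′(0) = 9/4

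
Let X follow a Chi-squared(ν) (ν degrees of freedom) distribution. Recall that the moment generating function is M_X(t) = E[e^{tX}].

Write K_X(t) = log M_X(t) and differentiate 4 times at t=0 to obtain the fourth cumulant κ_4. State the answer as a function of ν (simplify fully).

κ_4 = K^(4)(0) = 48*ν

M_X(t) = (1 - 2*t)^(-ν/2)
K_X(t) = log M_X(t) = -ν*log(1 - 2*t)/2
K^(4)(t) = 48*ν/(16*t^4 - 32*t^3 + 24*t^2 - 8*t + 1)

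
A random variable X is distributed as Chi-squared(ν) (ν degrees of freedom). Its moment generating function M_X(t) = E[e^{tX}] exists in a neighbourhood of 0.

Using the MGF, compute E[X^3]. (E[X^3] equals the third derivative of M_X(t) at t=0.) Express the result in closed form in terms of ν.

E[X^3] = M′′′(0) = ν*(ν^2 + 6*ν + 8)

M_X(t) = (1 - 2*t)^(-ν/2)
M′(t) = -ν/(2*t*(1 - 2*t)^(ν/2) - (1 - 2*t)^(ν/2))
M′′(t) = (ν^2 + 2*ν)/(4*t^2*(1 - 2*t)^(ν/2) - 4*t*(1 - 2*t)^(ν/2) + (1 - 2*t)^(ν/2))
M′′′(t) = (-ν^3 - 6*ν^2 - 8*ν)/(8*t^3*(1 - 2*t)^(ν/2) - 12*t^2*(1 - 2*t)^(ν/2) + 6*t*(1 - 2*t)^(ν/2) - (1 - 2*t)^(ν/2))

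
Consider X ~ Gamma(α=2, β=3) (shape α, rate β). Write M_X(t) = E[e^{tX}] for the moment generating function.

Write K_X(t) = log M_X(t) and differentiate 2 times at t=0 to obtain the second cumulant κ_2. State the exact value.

M_X(t) = 9/(3 - t)^2
K_X(t) = log M_X(t) = -2*log(3 - t) + 2*log(3)
D^2[K](t) = 2/(t^2 - 6*t + 9)

κ_2 = D^2[K](0) = 2/9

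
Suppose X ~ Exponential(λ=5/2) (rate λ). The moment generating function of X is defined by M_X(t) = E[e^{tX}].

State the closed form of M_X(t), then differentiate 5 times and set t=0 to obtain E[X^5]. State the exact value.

M_X(t) = 5/(2*(5/2 - t))
M′(t) = 10/(4*t^2 - 20*t + 25)
M′′(t) = -40/(8*t^3 - 60*t^2 + 150*t - 125)
M′′′(t) = 240/(16*t^4 - 160*t^3 + 600*t^2 - 1000*t + 625)
M′′′′(t) = -1920/(32*t^5 - 400*t^4 + 2000*t^3 - 5000*t^2 + 6250*t - 3125)
M′′′′′(t) = 19200/(64*t^6 - 960*t^5 + 6000*t^4 - 20000*t^3 + 37500*t^2 - 37500*t + 15625)

E[X^5] = M′′′′′(0) = 768/625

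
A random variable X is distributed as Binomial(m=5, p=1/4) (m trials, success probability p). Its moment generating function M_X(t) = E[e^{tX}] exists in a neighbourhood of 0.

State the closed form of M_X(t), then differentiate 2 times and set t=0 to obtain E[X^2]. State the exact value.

M_X(t) = (e^(t)/4 + 3/4)^5
M′(t) = 5*e^(5*t)/1024 + 15*e^(4*t)/256 + 135*e^(3*t)/512 + 135*e^(2*t)/256 + 405*e^(t)/1024
M′′(t) = 25*e^(5*t)/1024 + 15*e^(4*t)/64 + 405*e^(3*t)/512 + 135*e^(2*t)/128 + 405*e^(t)/1024

E[X^2] = M′′(0) = 5/2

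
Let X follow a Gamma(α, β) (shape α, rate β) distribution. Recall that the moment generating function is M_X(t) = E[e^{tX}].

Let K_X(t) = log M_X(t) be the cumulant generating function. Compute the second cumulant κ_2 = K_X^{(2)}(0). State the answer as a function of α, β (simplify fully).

κ_2 = K^(2)(0) = α/β^2

M_X(t) = (β/(β - t))^α
K_X(t) = log M_X(t) = α*(log(β) - log(β - t))
K^(2)(t) = α/(β^2 - 2*β*t + t^2)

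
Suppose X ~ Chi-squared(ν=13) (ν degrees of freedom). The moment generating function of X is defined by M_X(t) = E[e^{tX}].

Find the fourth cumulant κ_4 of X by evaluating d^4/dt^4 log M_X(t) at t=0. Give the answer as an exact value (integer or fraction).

M_X(t) = (1 - 2*t)^(-13/2)
K_X(t) = log M_X(t) = -13*log(1 - 2*t)/2
K′(t) = -13/(2*t - 1)
K′′(t) = 26/(4*t^2 - 4*t + 1)
K′′′(t) = -104/(8*t^3 - 12*t^2 + 6*t - 1)
K′′′′(t) = 624/(16*t^4 - 32*t^3 + 24*t^2 - 8*t + 1)

κ_4 = K′′′′(0) = 624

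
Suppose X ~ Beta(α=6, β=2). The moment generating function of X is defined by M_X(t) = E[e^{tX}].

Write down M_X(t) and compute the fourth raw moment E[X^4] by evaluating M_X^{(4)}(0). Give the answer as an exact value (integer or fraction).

E[X^4] = M^(4)(0) = 21/55

M_X(t) = ₁F₁(6; 8; t)
M^(4)(t) = 21*₁F₁(10; 12; t)/55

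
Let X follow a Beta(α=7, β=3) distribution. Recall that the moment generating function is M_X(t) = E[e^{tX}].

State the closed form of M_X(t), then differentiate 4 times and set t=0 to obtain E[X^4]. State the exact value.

E[X^4] = M^(4)(0) = 42/143

M_X(t) = ₁F₁(7; 10; t)
M^(4)(t) = 42*₁F₁(11; 14; t)/143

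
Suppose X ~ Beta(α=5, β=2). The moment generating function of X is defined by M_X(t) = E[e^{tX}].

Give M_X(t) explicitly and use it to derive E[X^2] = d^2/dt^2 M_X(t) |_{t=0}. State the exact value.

E[X^2] = d^2M/dt^2 |_{t=0} = 15/28

M_X(t) = ₁F₁(5; 7; t)
dM/dt = 5*₁F₁(6; 8; t)/7
d^2M/dt^2 = 15*₁F₁(7; 9; t)/28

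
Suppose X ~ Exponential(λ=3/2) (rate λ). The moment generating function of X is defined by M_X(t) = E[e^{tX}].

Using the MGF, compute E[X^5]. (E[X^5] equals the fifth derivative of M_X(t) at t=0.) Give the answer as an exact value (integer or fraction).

E[X^5] = M^(5)(0) = 1280/81

M_X(t) = 3/(2*(3/2 - t))
M^(5)(t) = 11520/(64*t^6 - 576*t^5 + 2160*t^4 - 4320*t^3 + 4860*t^2 - 2916*t + 729)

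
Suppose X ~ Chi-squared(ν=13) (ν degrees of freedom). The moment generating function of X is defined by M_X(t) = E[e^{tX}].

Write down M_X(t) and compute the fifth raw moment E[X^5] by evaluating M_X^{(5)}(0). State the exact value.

M_X(t) = (1 - 2*t)^(-13/2)
M′(t) = -13/(128*t^7*√(1 - 2*t) - 448*t^6*√(1 - 2*t) + 672*t^5*√(1 - 2*t) - 560*t^4*√(1 - 2*t) + 280*t^3*√(1 - 2*t) - 84*t^2*√(1 - 2*t) + 14*t*√(1 - 2*t) - √(1 - 2*t))

E[X^5] = M′′′′′(0) = 1322685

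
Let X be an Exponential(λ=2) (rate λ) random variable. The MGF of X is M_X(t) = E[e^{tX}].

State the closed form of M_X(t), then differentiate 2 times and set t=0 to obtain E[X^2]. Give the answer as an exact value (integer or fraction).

M_X(t) = 2/(2 - t)
D^2[M](t) = -4/(t^3 - 6*t^2 + 12*t - 8)

E[X^2] = D^2[M](0) = 1/2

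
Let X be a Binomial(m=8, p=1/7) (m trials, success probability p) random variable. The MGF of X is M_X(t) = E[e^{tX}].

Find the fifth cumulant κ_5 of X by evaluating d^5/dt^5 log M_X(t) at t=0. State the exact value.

M_X(t) = (e^(t)/7 + 6/7)^8
K_X(t) = log M_X(t) = 8*log(e^(t)/7 + 6/7)
K^(5)(t) = (-48*e^(4*t) + 3168*e^(3*t) - 19008*e^(2*t) + 10368*e^(t))/(e^(5*t) + 30*e^(4*t) + 360*e^(3*t) + 2160*e^(2*t) + 6480*e^(t) + 7776)

κ_5 = K^(5)(0) = -5520/16807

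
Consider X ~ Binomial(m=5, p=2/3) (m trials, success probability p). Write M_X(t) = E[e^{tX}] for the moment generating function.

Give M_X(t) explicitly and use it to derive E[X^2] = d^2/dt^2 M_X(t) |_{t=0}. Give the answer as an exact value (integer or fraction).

M_X(t) = (2*e^(t)/3 + 1/3)^5
D^2[M](t) = 800*e^(5*t)/243 + 1280*e^(4*t)/243 + 80*e^(3*t)/27 + 160*e^(2*t)/243 + 10*e^(t)/243

E[X^2] = D^2[M](0) = 110/9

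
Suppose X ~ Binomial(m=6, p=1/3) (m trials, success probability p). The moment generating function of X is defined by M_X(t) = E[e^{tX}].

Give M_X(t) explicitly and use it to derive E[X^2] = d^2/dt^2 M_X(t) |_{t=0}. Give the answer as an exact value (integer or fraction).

M_X(t) = (e^(t)/3 + 2/3)^6
M′(t) = 2*e^(6*t)/243 + 20*e^(5*t)/243 + 80*e^(4*t)/243 + 160*e^(3*t)/243 + 160*e^(2*t)/243 + 64*e^(t)/243
M′′(t) = 4*e^(6*t)/81 + 100*e^(5*t)/243 + 320*e^(4*t)/243 + 160*e^(3*t)/81 + 320*e^(2*t)/243 + 64*e^(t)/243

E[X^2] = M′′(0) = 16/3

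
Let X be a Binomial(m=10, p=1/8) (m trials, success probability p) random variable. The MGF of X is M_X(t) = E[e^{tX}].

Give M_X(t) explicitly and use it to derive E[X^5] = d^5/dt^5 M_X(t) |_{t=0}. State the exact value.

E[X^5] = M′′′′′(0) = 72425/1024

M_X(t) = (e^(t)/8 + 7/8)^10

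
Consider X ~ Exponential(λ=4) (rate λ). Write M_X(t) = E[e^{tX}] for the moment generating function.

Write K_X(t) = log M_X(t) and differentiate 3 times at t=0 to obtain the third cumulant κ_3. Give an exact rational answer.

M_X(t) = 4/(4 - t)
K_X(t) = log M_X(t) = -log(4 - t) + 2*log(2)
K′(t) = -1/(t - 4)
K′′(t) = 1/(t^2 - 8*t + 16)
K′′′(t) = -2/(t^3 - 12*t^2 + 48*t - 64)

κ_3 = K′′′(0) = 1/32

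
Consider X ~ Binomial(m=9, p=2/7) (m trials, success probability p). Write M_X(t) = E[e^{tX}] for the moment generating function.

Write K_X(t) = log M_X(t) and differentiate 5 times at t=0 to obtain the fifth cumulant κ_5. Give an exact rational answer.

κ_5 = K′′′′′(0) = -19170/16807

M_X(t) = (2*e^(t)/7 + 5/7)^9
K_X(t) = log M_X(t) = 9*log(2*e^(t)/7 + 5/7)
K′(t) = 18*e^(t)/(2*e^(t) + 5)
K′′(t) = 90*e^(t)/(4*e^(2*t) + 20*e^(t) + 25)
K′′′(t) = (-180*e^(2*t) + 450*e^(t))/(8*e^(3*t) + 60*e^(2*t) + 150*e^(t) + 125)
K′′′′(t) = (360*e^(3*t) - 3600*e^(2*t) + 2250*e^(t))/(16*e^(4*t) + 160*e^(3*t) + 600*e^(2*t) + 1000*e^(t) + 625)
K′′′′′(t) = (-720*e^(4*t) + 19800*e^(3*t) - 49500*e^(2*t) + 11250*e^(t))/(32*e^(5*t) + 400*e^(4*t) + 2000*e^(3*t) + 5000*e^(2*t) + 6250*e^(t) + 3125)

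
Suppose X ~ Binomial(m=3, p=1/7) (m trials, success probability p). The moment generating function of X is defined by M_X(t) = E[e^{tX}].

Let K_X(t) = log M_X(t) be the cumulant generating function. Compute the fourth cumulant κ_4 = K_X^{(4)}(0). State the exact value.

κ_4 = D^4[K](0) = 234/2401

M_X(t) = (e^(t)/7 + 6/7)^3
K_X(t) = log M_X(t) = 3*log(e^(t)/7 + 6/7)
D^4[K](t) = (18*e^(3*t) - 432*e^(2*t) + 648*e^(t))/(e^(4*t) + 24*e^(3*t) + 216*e^(2*t) + 864*e^(t) + 1296)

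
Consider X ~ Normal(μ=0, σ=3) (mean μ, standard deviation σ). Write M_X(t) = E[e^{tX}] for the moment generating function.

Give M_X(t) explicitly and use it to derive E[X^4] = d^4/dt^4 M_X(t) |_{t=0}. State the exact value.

E[X^4] = D^4[M](0) = 243

M_X(t) = e^(9*t^2/2)
D^4[M](t) = 6561*t^4*e^(9*t^2/2) + 4374*t^2*e^(9*t^2/2) + 243*e^(9*t^2/2)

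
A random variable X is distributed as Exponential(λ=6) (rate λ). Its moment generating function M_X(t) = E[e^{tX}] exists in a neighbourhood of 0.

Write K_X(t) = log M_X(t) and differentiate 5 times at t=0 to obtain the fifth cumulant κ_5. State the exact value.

M_X(t) = 6/(6 - t)
K_X(t) = log M_X(t) = -log(6 - t) + log(6)
K^(5)(t) = -24/(t^5 - 30*t^4 + 360*t^3 - 2160*t^2 + 6480*t - 7776)

κ_5 = K^(5)(0) = 1/324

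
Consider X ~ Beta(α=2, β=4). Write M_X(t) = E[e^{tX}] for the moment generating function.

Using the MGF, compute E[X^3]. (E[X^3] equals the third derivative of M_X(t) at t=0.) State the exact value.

M_X(t) = ₁F₁(2; 6; t)
dM/dt = ₁F₁(3; 7; t)/3
d^2M/dt^2 = ₁F₁(4; 8; t)/7
d^3M/dt^3 = ₁F₁(5; 9; t)/14

E[X^3] = d^3M/dt^3 |_{t=0} = 1/14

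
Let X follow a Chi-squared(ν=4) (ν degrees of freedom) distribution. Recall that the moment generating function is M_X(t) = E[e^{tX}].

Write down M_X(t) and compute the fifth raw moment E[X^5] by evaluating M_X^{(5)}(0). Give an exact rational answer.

M_X(t) = (1 - 2*t)^(-2)
D^5[M](t) = -23040/(128*t^7 - 448*t^6 + 672*t^5 - 560*t^4 + 280*t^3 - 84*t^2 + 14*t - 1)

E[X^5] = D^5[M](0) = 23040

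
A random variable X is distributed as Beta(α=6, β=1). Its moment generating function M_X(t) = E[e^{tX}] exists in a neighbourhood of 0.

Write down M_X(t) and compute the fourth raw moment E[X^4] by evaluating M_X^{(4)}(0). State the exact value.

E[X^4] = M^(4)(0) = 3/5

M_X(t) = ₁F₁(6; 7; t)
M^(4)(t) = 3*₁F₁(10; 11; t)/5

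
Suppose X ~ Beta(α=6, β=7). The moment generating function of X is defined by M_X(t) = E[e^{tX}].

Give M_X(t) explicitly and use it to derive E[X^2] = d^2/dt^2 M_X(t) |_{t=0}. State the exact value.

E[X^2] = M′′(0) = 3/13

M_X(t) = ₁F₁(6; 13; t)
M′(t) = 6*₁F₁(7; 14; t)/13
M′′(t) = 3*₁F₁(8; 15; t)/13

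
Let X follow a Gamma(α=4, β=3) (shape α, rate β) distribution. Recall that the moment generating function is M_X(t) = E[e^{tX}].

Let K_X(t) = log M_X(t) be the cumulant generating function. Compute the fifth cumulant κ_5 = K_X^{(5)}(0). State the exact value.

M_X(t) = 81/(3 - t)^4
K_X(t) = log M_X(t) = -4*log(3 - t) + 4*log(3)
K′(t) = -4/(t - 3)
K′′(t) = 4/(t^2 - 6*t + 9)
K′′′(t) = -8/(t^3 - 9*t^2 + 27*t - 27)
K′′′′(t) = 24/(t^4 - 12*t^3 + 54*t^2 - 108*t + 81)
K′′′′′(t) = -96/(t^5 - 15*t^4 + 90*t^3 - 270*t^2 + 405*t - 243)

κ_5 = K′′′′′(0) = 32/81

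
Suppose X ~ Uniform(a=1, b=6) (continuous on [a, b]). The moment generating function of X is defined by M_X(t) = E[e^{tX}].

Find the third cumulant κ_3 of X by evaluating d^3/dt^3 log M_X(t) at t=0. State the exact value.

κ_3 = K^(3)(0) = 0

M_X(t) = (e^(6*t) - e^(t))/(5*t)
K_X(t) = log M_X(t) = -log(t) + log(e^(6*t) - e^(t)) - log(5)
K^(3)(t) = (125*t^3*e^(10*t) + 125*t^3*e^(5*t) - 2*e^(15*t) + 6*e^(10*t) - 6*e^(5*t) + 2)/(t^3*e^(15*t) - 3*t^3*e^(10*t) + 3*t^3*e^(5*t) - t^3)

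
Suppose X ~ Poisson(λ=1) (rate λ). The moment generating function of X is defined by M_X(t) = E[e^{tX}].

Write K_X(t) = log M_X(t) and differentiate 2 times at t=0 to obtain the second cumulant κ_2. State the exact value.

κ_2 = D^2[K](0) = 1

M_X(t) = e^(e^(t) - 1)
K_X(t) = log M_X(t) = e^(t) - 1
D^2[K](t) = e^(t)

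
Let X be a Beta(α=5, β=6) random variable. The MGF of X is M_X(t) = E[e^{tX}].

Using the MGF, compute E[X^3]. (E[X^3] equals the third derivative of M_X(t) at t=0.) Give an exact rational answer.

E[X^3] = d^3M/dt^3 |_{t=0} = 35/286

M_X(t) = ₁F₁(5; 11; t)
dM/dt = 5*₁F₁(6; 12; t)/11
d^2M/dt^2 = 5*₁F₁(7; 13; t)/22
d^3M/dt^3 = 35*₁F₁(8; 14; t)/286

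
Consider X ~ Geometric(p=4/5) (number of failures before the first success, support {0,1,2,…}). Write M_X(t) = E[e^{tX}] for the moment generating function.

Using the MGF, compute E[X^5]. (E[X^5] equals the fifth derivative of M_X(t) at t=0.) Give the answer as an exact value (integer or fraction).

M_X(t) = 4/(5*(1 - e^(t)/5))
M^(5)(t) = (4*e^(5*t) + 520*e^(4*t) + 6600*e^(3*t) + 13000*e^(2*t) + 2500*e^(t))/(e^(6*t) - 30*e^(5*t) + 375*e^(4*t) - 2500*e^(3*t) + 9375*e^(2*t) - 18750*e^(t) + 15625)

E[X^5] = M^(5)(0) = 707/128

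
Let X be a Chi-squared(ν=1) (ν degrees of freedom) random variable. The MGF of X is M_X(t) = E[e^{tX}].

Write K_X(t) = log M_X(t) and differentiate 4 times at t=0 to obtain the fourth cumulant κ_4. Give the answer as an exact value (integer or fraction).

κ_4 = K′′′′(0) = 48

M_X(t) = 1/√(1 - 2*t)
K_X(t) = log M_X(t) = -log(1 - 2*t)/2
K′(t) = -1/(2*t - 1)
K′′(t) = 2/(4*t^2 - 4*t + 1)
K′′′(t) = -8/(8*t^3 - 12*t^2 + 6*t - 1)
K′′′′(t) = 48/(16*t^4 - 32*t^3 + 24*t^2 - 8*t + 1)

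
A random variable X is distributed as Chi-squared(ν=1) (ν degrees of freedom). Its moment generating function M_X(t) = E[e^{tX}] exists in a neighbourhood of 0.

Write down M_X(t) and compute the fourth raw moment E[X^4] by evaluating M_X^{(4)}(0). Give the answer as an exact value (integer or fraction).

M_X(t) = 1/√(1 - 2*t)
D^4[M](t) = 105/(16*t^4*√(1 - 2*t) - 32*t^3*√(1 - 2*t) + 24*t^2*√(1 - 2*t) - 8*t*√(1 - 2*t) + √(1 - 2*t))

E[X^4] = D^4[M](0) = 105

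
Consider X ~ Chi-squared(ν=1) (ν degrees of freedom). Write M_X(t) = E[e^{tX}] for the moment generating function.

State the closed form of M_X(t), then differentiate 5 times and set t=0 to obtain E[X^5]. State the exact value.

E[X^5] = d^5M/dt^5 |_{t=0} = 945

M_X(t) = 1/√(1 - 2*t)
dM/dt = -1/(2*t*√(1 - 2*t) - √(1 - 2*t))
d^2M/dt^2 = 3/(4*t^2*√(1 - 2*t) - 4*t*√(1 - 2*t) + √(1 - 2*t))
d^3M/dt^3 = -15/(8*t^3*√(1 - 2*t) - 12*t^2*√(1 - 2*t) + 6*t*√(1 - 2*t) - √(1 - 2*t))
d^4M/dt^4 = 105/(16*t^4*√(1 - 2*t) - 32*t^3*√(1 - 2*t) + 24*t^2*√(1 - 2*t) - 8*t*√(1 - 2*t) + √(1 - 2*t))
d^5M/dt^5 = -945/(32*t^5*√(1 - 2*t) - 80*t^4*√(1 - 2*t) + 80*t^3*√(1 - 2*t) - 40*t^2*√(1 - 2*t) + 10*t*√(1 - 2*t) - √(1 - 2*t))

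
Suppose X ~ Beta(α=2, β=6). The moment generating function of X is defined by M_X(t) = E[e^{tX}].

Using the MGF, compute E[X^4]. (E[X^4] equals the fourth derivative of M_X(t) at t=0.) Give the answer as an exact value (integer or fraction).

E[X^4] = M^(4)(0) = 1/66

M_X(t) = ₁F₁(2; 8; t)
M^(4)(t) = ₁F₁(6; 12; t)/66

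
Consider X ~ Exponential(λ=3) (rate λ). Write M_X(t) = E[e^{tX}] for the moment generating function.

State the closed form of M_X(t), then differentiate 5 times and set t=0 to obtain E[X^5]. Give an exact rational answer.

E[X^5] = M^(5)(0) = 40/81

M_X(t) = 3/(3 - t)
M^(5)(t) = 360/(t^6 - 18*t^5 + 135*t^4 - 540*t^3 + 1215*t^2 - 1458*t + 729)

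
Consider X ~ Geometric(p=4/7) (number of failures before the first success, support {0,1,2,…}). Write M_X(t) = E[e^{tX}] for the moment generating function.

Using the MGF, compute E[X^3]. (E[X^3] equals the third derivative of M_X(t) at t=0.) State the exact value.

E[X^3] = d^3M/dt^3 |_{t=0} = 213/32

M_X(t) = 4/(7*(1 - 3*e^(t)/7))
dM/dt = 12*e^(t)/(9*e^(2*t) - 42*e^(t) + 49)
d^2M/dt^2 = (-36*e^(2*t) - 84*e^(t))/(27*e^(3*t) - 189*e^(2*t) + 441*e^(t) - 343)
d^3M/dt^3 = (108*e^(3*t) + 1008*e^(2*t) + 588*e^(t))/(81*e^(4*t) - 756*e^(3*t) + 2646*e^(2*t) - 4116*e^(t) + 2401)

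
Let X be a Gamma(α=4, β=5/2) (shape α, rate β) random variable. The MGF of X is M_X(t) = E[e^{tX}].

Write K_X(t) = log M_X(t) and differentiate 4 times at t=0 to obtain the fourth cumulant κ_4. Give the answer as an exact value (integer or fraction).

κ_4 = K^(4)(0) = 384/625

M_X(t) = 625/(16*(5/2 - t)^4)
K_X(t) = log M_X(t) = -4*log(5/2 - t) - 4*log(2) + 4*log(5)
K^(4)(t) = 384/(16*t^4 - 160*t^3 + 600*t^2 - 1000*t + 625)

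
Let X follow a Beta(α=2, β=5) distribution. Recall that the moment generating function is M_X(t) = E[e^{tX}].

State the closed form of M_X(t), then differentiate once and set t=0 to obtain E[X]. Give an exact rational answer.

E[X] = dM/dt |_{t=0} = 2/7

M_X(t) = ₁F₁(2; 7; t)
dM/dt = 2*₁F₁(3; 8; t)/7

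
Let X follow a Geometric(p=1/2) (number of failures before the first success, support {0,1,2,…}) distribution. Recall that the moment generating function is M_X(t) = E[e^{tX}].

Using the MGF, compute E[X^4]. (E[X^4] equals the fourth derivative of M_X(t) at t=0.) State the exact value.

M_X(t) = 1/(2*(1 - e^(t)/2))
dM/dt = e^(t)/(e^(2*t) - 4*e^(t) + 4)
d^2M/dt^2 = (-e^(2*t) - 2*e^(t))/(e^(3*t) - 6*e^(2*t) + 12*e^(t) - 8)
d^3M/dt^3 = (e^(3*t) + 8*e^(2*t) + 4*e^(t))/(e^(4*t) - 8*e^(3*t) + 24*e^(2*t) - 32*e^(t) + 16)
d^4M/dt^4 = (-e^(4*t) - 22*e^(3*t) - 44*e^(2*t) - 8*e^(t))/(e^(5*t) - 10*e^(4*t) + 40*e^(3*t) - 80*e^(2*t) + 80*e^(t) - 32)

E[X^4] = d^4M/dt^4 |_{t=0} = 75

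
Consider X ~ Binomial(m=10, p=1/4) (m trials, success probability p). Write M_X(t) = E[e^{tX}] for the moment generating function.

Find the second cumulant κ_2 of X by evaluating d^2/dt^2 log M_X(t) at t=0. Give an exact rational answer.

M_X(t) = (e^(t)/4 + 3/4)^10
K_X(t) = log M_X(t) = 10*log(e^(t)/4 + 3/4)
K′(t) = 10*e^(t)/(e^(t) + 3)
K′′(t) = 30*e^(t)/(e^(2*t) + 6*e^(t) + 9)

κ_2 = K′′(0) = 15/8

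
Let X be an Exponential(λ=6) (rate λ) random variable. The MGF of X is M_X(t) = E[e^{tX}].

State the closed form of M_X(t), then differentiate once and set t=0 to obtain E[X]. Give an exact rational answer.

M_X(t) = 6/(6 - t)
M′(t) = 6/(t^2 - 12*t + 36)

E[X] = M′(0) = 1/6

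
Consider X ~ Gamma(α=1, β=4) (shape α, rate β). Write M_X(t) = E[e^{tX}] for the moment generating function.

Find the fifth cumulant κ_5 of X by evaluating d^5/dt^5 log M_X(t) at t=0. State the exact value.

M_X(t) = 4/(4 - t)
K_X(t) = log M_X(t) = -log(4 - t) + 2*log(2)
K^(5)(t) = -24/(t^5 - 20*t^4 + 160*t^3 - 640*t^2 + 1280*t - 1024)

κ_5 = K^(5)(0) = 3/128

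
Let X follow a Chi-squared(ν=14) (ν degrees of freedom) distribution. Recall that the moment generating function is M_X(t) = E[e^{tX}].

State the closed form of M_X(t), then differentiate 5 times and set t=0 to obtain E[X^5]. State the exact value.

M_X(t) = (1 - 2*t)^(-7)
M′(t) = 14/(256*t^8 - 1024*t^7 + 1792*t^6 - 1792*t^5 + 1120*t^4 - 448*t^3 + 112*t^2 - 16*t + 1)
M′′(t) = -224/(512*t^9 - 2304*t^8 + 4608*t^7 - 5376*t^6 + 4032*t^5 - 2016*t^4 + 672*t^3 - 144*t^2 + 18*t - 1)
M′′′(t) = 4032/(1024*t^10 - 5120*t^9 + 11520*t^8 - 15360*t^7 + 13440*t^6 - 8064*t^5 + 3360*t^4 - 960*t^3 + 180*t^2 - 20*t + 1)
M′′′′(t) = -80640/(2048*t^11 - 11264*t^10 + 28160*t^9 - 42240*t^8 + 42240*t^7 - 29568*t^6 + 14784*t^5 - 5280*t^4 + 1320*t^3 - 220*t^2 + 22*t - 1)
M′′′′′(t) = 1774080/(4096*t^12 - 24576*t^11 + 67584*t^10 - 112640*t^9 + 126720*t^8 - 101376*t^7 + 59136*t^6 - 25344*t^5 + 7920*t^4 - 1760*t^3 + 264*t^2 - 24*t + 1)

E[X^5] = M′′′′′(0) = 1774080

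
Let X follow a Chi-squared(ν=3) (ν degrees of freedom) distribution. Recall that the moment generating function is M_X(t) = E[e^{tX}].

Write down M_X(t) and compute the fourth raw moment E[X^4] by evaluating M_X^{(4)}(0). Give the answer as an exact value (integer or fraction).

M_X(t) = (1 - 2*t)^(-3/2)
M′(t) = 3/(4*t^2*√(1 - 2*t) - 4*t*√(1 - 2*t) + √(1 - 2*t))
M′′(t) = -15/(8*t^3*√(1 - 2*t) - 12*t^2*√(1 - 2*t) + 6*t*√(1 - 2*t) - √(1 - 2*t))
M′′′(t) = 105/(16*t^4*√(1 - 2*t) - 32*t^3*√(1 - 2*t) + 24*t^2*√(1 - 2*t) - 8*t*√(1 - 2*t) + √(1 - 2*t))
M′′′′(t) = -945/(32*t^5*√(1 - 2*t) - 80*t^4*√(1 - 2*t) + 80*t^3*√(1 - 2*t) - 40*t^2*√(1 - 2*t) + 10*t*√(1 - 2*t) - √(1 - 2*t))

E[X^4] = M′′′′(0) = 945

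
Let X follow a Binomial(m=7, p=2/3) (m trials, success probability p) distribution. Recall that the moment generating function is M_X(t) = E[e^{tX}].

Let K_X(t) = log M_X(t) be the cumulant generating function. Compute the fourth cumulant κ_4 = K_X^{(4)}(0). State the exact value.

κ_4 = K^(4)(0) = -14/27

M_X(t) = (2*e^(t)/3 + 1/3)^7
K_X(t) = log M_X(t) = 7*log(2*e^(t)/3 + 1/3)
K^(4)(t) = (56*e^(3*t) - 112*e^(2*t) + 14*e^(t))/(16*e^(4*t) + 32*e^(3*t) + 24*e^(2*t) + 8*e^(t) + 1)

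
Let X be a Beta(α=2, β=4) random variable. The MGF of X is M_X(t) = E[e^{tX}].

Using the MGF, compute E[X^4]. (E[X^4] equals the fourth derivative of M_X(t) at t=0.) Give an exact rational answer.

E[X^4] = d^4M/dt^4 |_{t=0} = 5/126

M_X(t) = ₁F₁(2; 6; t)
dM/dt = ₁F₁(3; 7; t)/3
d^2M/dt^2 = ₁F₁(4; 8; t)/7
d^3M/dt^3 = ₁F₁(5; 9; t)/14
d^4M/dt^4 = 5*₁F₁(6; 10; t)/126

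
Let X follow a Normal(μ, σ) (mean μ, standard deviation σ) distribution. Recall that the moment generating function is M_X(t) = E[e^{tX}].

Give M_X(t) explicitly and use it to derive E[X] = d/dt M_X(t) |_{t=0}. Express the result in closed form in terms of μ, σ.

M_X(t) = e^(μ*t + σ^2*t^2/2)
M^(1)(t) = μ*e^(μ*t)*e^(σ^2*t^2/2) + σ^2*t*e^(μ*t)*e^(σ^2*t^2/2)

E[X] = M^(1)(0) = μ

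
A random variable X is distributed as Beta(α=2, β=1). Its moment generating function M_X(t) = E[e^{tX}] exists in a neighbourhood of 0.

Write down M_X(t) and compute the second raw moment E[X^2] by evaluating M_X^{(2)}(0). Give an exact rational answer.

E[X^2] = M^(2)(0) = 1/2

M_X(t) = ₁F₁(2; 3; t)
M^(2)(t) = ₁F₁(4; 5; t)/2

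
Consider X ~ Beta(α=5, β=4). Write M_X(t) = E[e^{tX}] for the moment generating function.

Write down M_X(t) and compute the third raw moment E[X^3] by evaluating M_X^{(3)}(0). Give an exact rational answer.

E[X^3] = M′′′(0) = 7/33

M_X(t) = ₁F₁(5; 9; t)
M′(t) = 5*₁F₁(6; 10; t)/9
M′′(t) = ₁F₁(7; 11; t)/3
M′′′(t) = 7*₁F₁(8; 12; t)/33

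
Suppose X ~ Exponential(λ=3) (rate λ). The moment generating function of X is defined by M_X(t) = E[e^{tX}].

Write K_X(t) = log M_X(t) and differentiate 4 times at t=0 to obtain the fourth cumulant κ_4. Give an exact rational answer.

M_X(t) = 3/(3 - t)
K_X(t) = log M_X(t) = -log(3 - t) + log(3)
K^(4)(t) = 6/(t^4 - 12*t^3 + 54*t^2 - 108*t + 81)

κ_4 = K^(4)(0) = 2/27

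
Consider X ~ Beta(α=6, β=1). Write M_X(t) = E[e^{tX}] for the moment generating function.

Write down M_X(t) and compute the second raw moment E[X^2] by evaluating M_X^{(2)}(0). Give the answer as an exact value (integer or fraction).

E[X^2] = D^2[M](0) = 3/4

M_X(t) = ₁F₁(6; 7; t)
D^2[M](t) = 3*₁F₁(8; 9; t)/4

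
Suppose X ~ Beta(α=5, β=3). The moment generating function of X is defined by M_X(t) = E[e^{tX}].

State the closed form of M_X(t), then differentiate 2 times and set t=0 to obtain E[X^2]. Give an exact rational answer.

M_X(t) = ₁F₁(5; 8; t)
D^2[M](t) = 5*₁F₁(7; 10; t)/12

E[X^2] = D^2[M](0) = 5/12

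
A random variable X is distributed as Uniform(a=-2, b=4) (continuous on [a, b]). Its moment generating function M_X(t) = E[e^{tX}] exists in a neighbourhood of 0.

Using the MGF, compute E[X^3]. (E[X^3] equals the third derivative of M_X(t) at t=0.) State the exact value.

M_X(t) = (e^(4*t) - e^(-2*t))/(6*t)
M^(3)(t) = (32*t^3*e^(6*t) + 4*t^3 - 24*t^2*e^(6*t) + 6*t^2 + 12*t*e^(6*t) + 6*t - 3*e^(6*t) + 3)*e^(-2*t)/(3*t^4)

E[X^3] = M^(3)(0) = 10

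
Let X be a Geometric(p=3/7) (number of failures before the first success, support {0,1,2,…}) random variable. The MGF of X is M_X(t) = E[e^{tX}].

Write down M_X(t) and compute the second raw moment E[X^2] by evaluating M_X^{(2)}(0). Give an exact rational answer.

E[X^2] = D^2[M](0) = 44/9

M_X(t) = 3/(7*(1 - 4*e^(t)/7))
D^2[M](t) = (-48*e^(2*t) - 84*e^(t))/(64*e^(3*t) - 336*e^(2*t) + 588*e^(t) - 343)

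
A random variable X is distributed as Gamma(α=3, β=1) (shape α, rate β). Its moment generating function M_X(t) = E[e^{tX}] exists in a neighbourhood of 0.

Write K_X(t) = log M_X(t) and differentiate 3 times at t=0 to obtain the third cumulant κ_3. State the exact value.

M_X(t) = (1 - t)^(-3)
K_X(t) = log M_X(t) = -3*log(1 - t)
D^3[K](t) = -6/(t^3 - 3*t^2 + 3*t - 1)

κ_3 = D^3[K](0) = 6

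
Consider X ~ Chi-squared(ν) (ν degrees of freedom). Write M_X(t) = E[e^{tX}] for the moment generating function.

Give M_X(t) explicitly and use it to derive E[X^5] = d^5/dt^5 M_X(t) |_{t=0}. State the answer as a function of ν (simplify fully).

E[X^5] = d^5M/dt^5 |_{t=0} = ν*(ν^4 + 20*ν^3 + 140*ν^2 + 400*ν + 384)

M_X(t) = (1 - 2*t)^(-ν/2)
dM/dt = -ν/(2*t*(1 - 2*t)^(ν/2) - (1 - 2*t)^(ν/2))
d^2M/dt^2 = (ν^2 + 2*ν)/(4*t^2*(1 - 2*t)^(ν/2) - 4*t*(1 - 2*t)^(ν/2) + (1 - 2*t)^(ν/2))
d^3M/dt^3 = (-ν^3 - 6*ν^2 - 8*ν)/(8*t^3*(1 - 2*t)^(ν/2) - 12*t^2*(1 - 2*t)^(ν/2) + 6*t*(1 - 2*t)^(ν/2) - (1 - 2*t)^(ν/2))
d^4M/dt^4 = (ν^4 + 12*ν^3 + 44*ν^2 + 48*ν)/(16*t^4*(1 - 2*t)^(ν/2) - 32*t^3*(1 - 2*t)^(ν/2) + 24*t^2*(1 - 2*t)^(ν/2) - 8*t*(1 - 2*t)^(ν/2) + (1 - 2*t)^(ν/2))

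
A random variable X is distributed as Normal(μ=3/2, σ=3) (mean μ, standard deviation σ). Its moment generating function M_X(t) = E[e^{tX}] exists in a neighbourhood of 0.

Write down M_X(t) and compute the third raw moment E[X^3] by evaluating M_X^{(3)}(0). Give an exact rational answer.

M_X(t) = e^(9*t^2/2 + 3*t/2)
dM/dt = 9*t*e^(3*t/2)*e^(9*t^2/2) + 3*e^(3*t/2)*e^(9*t^2/2)/2
d^2M/dt^2 = 81*t^2*e^(3*t/2)*e^(9*t^2/2) + 27*t*e^(3*t/2)*e^(9*t^2/2) + 45*e^(3*t/2)*e^(9*t^2/2)/4
d^3M/dt^3 = 729*t^3*e^(3*t/2)*e^(9*t^2/2) + 729*t^2*e^(3*t/2)*e^(9*t^2/2)/2 + 1215*t*e^(3*t/2)*e^(9*t^2/2)/4 + 351*e^(3*t/2)*e^(9*t^2/2)/8

E[X^3] = d^3M/dt^3 |_{t=0} = 351/8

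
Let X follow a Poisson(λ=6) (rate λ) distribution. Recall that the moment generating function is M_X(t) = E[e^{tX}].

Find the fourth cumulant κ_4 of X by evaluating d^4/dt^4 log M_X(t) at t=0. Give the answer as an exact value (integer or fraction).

κ_4 = d^4K/dt^4 |_{t=0} = 6

M_X(t) = e^(6*e^(t) - 6)
K_X(t) = log M_X(t) = 6*e^(t) - 6
dK/dt = 6*e^(t)
d^2K/dt^2 = 6*e^(t)
d^3K/dt^3 = 6*e^(t)
d^4K/dt^4 = 6*e^(t)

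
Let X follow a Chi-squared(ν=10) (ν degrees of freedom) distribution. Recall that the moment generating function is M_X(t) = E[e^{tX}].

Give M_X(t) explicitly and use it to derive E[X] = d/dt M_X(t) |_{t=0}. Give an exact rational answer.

M_X(t) = (1 - 2*t)^(-5)
dM/dt = 10/(64*t^6 - 192*t^5 + 240*t^4 - 160*t^3 + 60*t^2 - 12*t + 1)

E[X] = dM/dt |_{t=0} = 10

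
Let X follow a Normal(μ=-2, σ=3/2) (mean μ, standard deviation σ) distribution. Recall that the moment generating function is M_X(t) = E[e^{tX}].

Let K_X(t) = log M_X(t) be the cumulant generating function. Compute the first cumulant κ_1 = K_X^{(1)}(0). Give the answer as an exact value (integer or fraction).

κ_1 = K^(1)(0) = -2

M_X(t) = e^(9*t^2/8 - 2*t)
K_X(t) = log M_X(t) = 9*t^2/8 - 2*t
K^(1)(t) = 9*t/4 - 2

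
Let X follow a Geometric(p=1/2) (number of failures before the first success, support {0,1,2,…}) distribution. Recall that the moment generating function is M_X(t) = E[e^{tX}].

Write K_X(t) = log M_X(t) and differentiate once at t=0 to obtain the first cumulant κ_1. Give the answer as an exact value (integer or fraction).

κ_1 = D[K](0) = 1

M_X(t) = 1/(2*(1 - e^(t)/2))
K_X(t) = log M_X(t) = -log(1 - e^(t)/2) - log(2)
D[K](t) = -e^(t)/(e^(t) - 2)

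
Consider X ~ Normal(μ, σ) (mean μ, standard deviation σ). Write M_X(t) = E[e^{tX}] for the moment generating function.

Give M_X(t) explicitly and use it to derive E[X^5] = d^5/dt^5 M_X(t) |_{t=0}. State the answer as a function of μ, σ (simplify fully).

E[X^5] = M′′′′′(0) = μ*(μ^4 + 10*μ^2*σ^2 + 15*σ^4)

M_X(t) = e^(μ*t + σ^2*t^2/2)
M′(t) = μ*e^(μ*t)*e^(σ^2*t^2/2) + σ^2*t*e^(μ*t)*e^(σ^2*t^2/2)
M′′(t) = μ^2*e^(μ*t)*e^(σ^2*t^2/2) + 2*μ*σ^2*t*e^(μ*t)*e^(σ^2*t^2/2) + σ^4*t^2*e^(μ*t)*e^(σ^2*t^2/2) + σ^2*e^(μ*t)*e^(σ^2*t^2/2)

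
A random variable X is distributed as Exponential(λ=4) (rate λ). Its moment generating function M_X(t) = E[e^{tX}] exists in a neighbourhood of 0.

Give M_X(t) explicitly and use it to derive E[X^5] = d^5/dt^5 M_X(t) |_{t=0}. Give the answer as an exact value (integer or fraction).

M_X(t) = 4/(4 - t)
dM/dt = 4/(t^2 - 8*t + 16)
d^2M/dt^2 = -8/(t^3 - 12*t^2 + 48*t - 64)
d^3M/dt^3 = 24/(t^4 - 16*t^3 + 96*t^2 - 256*t + 256)
d^4M/dt^4 = -96/(t^5 - 20*t^4 + 160*t^3 - 640*t^2 + 1280*t - 1024)
d^5M/dt^5 = 480/(t^6 - 24*t^5 + 240*t^4 - 1280*t^3 + 3840*t^2 - 6144*t + 4096)

E[X^5] = d^5M/dt^5 |_{t=0} = 15/128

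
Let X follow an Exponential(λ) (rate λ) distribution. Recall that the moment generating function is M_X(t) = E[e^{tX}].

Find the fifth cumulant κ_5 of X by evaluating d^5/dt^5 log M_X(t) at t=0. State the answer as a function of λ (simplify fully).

M_X(t) = λ/(λ - t)
K_X(t) = log M_X(t) = log(λ) - log(λ - t)
K^(5)(t) = -24/(-λ^5 + 5*λ^4*t - 10*λ^3*t^2 + 10*λ^2*t^3 - 5*λ*t^4 + t^5)

κ_5 = K^(5)(0) = 24/λ^5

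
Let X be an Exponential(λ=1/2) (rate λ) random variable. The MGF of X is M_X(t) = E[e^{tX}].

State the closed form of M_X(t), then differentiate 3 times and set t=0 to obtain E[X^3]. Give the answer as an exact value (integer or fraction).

M_X(t) = 1/(2*(1/2 - t))
dM/dt = 2/(4*t^2 - 4*t + 1)
d^2M/dt^2 = -8/(8*t^3 - 12*t^2 + 6*t - 1)
d^3M/dt^3 = 48/(16*t^4 - 32*t^3 + 24*t^2 - 8*t + 1)

E[X^3] = d^3M/dt^3 |_{t=0} = 48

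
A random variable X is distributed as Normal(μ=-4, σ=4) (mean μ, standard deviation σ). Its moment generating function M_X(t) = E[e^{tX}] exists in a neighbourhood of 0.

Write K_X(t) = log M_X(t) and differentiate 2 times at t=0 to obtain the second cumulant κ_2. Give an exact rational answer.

κ_2 = K^(2)(0) = 16

M_X(t) = e^(8*t^2 - 4*t)
K_X(t) = log M_X(t) = 8*t^2 - 4*t
K^(2)(t) = 16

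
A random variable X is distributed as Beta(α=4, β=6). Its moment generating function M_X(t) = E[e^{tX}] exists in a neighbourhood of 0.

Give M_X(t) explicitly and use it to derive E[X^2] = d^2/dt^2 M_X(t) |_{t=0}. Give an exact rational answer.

E[X^2] = M′′(0) = 2/11

M_X(t) = ₁F₁(4; 10; t)
M′(t) = 2*₁F₁(5; 11; t)/5
M′′(t) = 2*₁F₁(6; 12; t)/11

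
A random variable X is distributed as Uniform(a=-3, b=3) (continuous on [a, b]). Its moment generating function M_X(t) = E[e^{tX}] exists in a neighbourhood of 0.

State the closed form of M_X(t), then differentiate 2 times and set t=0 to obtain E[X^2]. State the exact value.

M_X(t) = (e^(3*t) - e^(-3*t))/(6*t)
M′(t) = (3*t*e^(6*t) + 3*t - e^(6*t) + 1)*e^(-3*t)/(6*t^2)
M′′(t) = (9*t^2*e^(6*t) - 9*t^2 - 6*t*e^(6*t) - 6*t + 2*e^(6*t) - 2)*e^(-3*t)/(6*t^3)

E[X^2] = M′′(0) = 3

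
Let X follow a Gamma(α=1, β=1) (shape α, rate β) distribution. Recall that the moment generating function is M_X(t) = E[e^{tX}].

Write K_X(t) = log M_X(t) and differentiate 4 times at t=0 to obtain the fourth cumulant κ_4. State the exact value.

M_X(t) = 1/(1 - t)
K_X(t) = log M_X(t) = -log(1 - t)
K^(4)(t) = 6/(t^4 - 4*t^3 + 6*t^2 - 4*t + 1)

κ_4 = K^(4)(0) = 6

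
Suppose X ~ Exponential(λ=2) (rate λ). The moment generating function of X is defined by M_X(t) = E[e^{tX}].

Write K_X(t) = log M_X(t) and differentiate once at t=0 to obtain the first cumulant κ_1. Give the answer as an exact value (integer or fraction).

κ_1 = K′(0) = 1/2

M_X(t) = 2/(2 - t)
K_X(t) = log M_X(t) = -log(2 - t) + log(2)
K′(t) = -1/(t - 2)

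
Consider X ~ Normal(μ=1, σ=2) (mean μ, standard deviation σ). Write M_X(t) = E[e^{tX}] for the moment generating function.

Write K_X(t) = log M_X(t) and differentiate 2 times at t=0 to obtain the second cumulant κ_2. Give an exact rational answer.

κ_2 = K′′(0) = 4

M_X(t) = e^(2*t^2 + t)
K_X(t) = log M_X(t) = 2*t^2 + t
K′(t) = 4*t + 1
K′′(t) = 4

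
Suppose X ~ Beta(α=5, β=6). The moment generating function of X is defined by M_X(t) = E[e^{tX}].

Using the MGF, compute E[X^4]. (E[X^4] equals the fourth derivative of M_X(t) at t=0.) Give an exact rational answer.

E[X^4] = M^(4)(0) = 10/143

M_X(t) = ₁F₁(5; 11; t)
M^(4)(t) = 10*₁F₁(9; 15; t)/143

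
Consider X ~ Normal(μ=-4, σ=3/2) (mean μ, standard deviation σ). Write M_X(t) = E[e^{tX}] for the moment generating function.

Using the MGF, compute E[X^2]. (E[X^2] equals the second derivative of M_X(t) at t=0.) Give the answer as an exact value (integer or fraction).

M_X(t) = e^(9*t^2/8 - 4*t)
M′(t) = 9*t*e^(-4*t)*e^(9*t^2/8)/4 - 4*e^(-4*t)*e^(9*t^2/8)
M′′(t) = (81*t^2*e^(9*t^2/8) - 288*t*e^(9*t^2/8) + 292*e^(9*t^2/8))*e^(-4*t)/16

E[X^2] = M′′(0) = 73/4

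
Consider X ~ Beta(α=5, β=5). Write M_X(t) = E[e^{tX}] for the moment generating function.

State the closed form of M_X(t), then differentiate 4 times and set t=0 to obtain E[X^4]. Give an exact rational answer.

M_X(t) = ₁F₁(5; 10; t)
dM/dt = ₁F₁(6; 11; t)/2
d^2M/dt^2 = 3*₁F₁(7; 12; t)/11
d^3M/dt^3 = 7*₁F₁(8; 13; t)/44
d^4M/dt^4 = 14*₁F₁(9; 14; t)/143

E[X^4] = d^4M/dt^4 |_{t=0} = 14/143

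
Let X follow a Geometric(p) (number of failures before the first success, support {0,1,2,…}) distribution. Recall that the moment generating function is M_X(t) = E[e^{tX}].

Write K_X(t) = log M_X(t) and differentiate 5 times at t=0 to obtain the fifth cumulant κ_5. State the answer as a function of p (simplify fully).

M_X(t) = p/(-(1 - p)*e^(t) + 1)
K_X(t) = log M_X(t) = log(p) - log(-(1 - p)*e^(t) + 1)
dK/dt = (-p*e^(t) + e^(t))/(p*e^(t) - e^(t) + 1)
d^2K/dt^2 = (-p*e^(t) + e^(t))/(p^2*e^(2*t) - 2*p*e^(2*t) + 2*p*e^(t) + e^(2*t) - 2*e^(t) + 1)

κ_5 = d^5K/dt^5 |_{t=0} = (p^4 - 15*p^3 + 50*p^2 - 60*p + 24)/p^5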